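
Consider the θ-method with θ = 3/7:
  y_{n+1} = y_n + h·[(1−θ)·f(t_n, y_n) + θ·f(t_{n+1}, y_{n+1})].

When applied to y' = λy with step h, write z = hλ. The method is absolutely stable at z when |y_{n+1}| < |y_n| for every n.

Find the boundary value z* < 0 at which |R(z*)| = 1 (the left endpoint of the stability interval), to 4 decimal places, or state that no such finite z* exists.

Set f=λy, z=hλ:
  y_{n+1} = y_n + z·[4/7·y_n + 3/7·y_{n+1}] ⇒ (1 − 3/7z)y_{n+1} = (1 + 4/7z)y_n
  R(z) = (1 + 4/7z)/(1 − 3/7z).

Solve |R(x)|<1 on ℝ⁻.
x=-1.05: |R|=0.2759
R=−1: 1+4/7x = −1+3/7x ⇒ -1/7x=2 ⇒ x=2/(-1/7)=-14.0000
Confirm numerically:
  x=-12.444: |R|=0.96490 <1
  x=-5.632: |R|=0.64982 <1
  x=-5.607: |R|=0.64766 <1
  x=-14.383: |R|=1.00764 >1
  x=-14.328: |R|=1.00656 >1
  x=-14.269: |R|=1.00540 >1
Stable set (-14.0000, 0).

left endpoint -14.0000.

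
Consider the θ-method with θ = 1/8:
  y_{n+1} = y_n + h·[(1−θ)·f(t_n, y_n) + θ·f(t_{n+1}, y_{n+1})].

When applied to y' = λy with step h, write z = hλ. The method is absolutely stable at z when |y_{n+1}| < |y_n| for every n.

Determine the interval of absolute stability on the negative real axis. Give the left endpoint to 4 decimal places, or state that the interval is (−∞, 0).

z∈(-2.6667,0).

With y'=λy (z=hλ):
  y_{n+1} = y_n + z·[7/8·y_n + 1/8·y_{n+1}] ⇒ (1 − 1/8z)y_{n+1} = (1 + 7/8z)y_n
  so R(z) = (1 + 7/8z)/(1 − 1/8z).

Need |R(x)|<1, x<0.
x=-1.4: |R|=0.1915
R=−1: 1+7/8x = −1+1/8x ⇒ -3/4x=2 ⇒ x=2/(-3/4)=-2.6667
Confirm numerically:
  x=-2.205: |R|=0.72856 <1
  x=-1.521: |R|=0.27802 <1
  x=-1.419: |R|=0.20522 <1
  x=-1.261: |R|=0.08930 <1
  x=-3.057: |R|=1.21181 >1
  x=-2.980: |R|=1.17122 >1
  x=-2.830: |R|=1.09049 >1
Interval (-2.6667, 0).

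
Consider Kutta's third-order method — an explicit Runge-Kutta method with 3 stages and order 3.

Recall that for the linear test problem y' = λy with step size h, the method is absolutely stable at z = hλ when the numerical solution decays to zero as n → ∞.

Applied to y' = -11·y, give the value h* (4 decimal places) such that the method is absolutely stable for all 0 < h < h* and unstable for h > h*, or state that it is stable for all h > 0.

(-2.5127,0); λ=-11 ⇒ h* = 0.2284.

With y'=λy (z=hλ):
  order 3, 3-stage ⇒ R(z)=1+z+z^2/2+z^3/6
  (e.g. R(-1.3)=0.17883, |R|=0.17883)

Find x<0 with |R(x)|<1.
x=-1.3: |R|=0.1788
|R(-2.02)|=0.3535 |R(-1.93)|=0.2657 |R(-1.61)|=0.0095
Bisect:
  x_lo=-3.1106 |R|=2.2889  x_hi=-0.1991 |R|=0.8194
  mid=-1.65486 |R|=0.04090 →hi
  mid=-2.38273 |R|=0.79865 →hi
  mid=-2.74666 |R|=1.42812 →lo
  mid=-2.56469 |R|=1.08748 →lo
  mid=-2.47371 |R|=0.93696 →hi
  mid=-2.51920 |R|=1.01065 →lo
  mid=-2.49646 |R|=0.97342 →hi
  mid=-2.50783 |R|=0.99194 →hi
  mid=-2.51352 |R|=1.00127 →lo
  ...
  [-2.51281,-2.51263] ⇒ x*=-2.5127
So |R|<1 on (-2.5127, 0).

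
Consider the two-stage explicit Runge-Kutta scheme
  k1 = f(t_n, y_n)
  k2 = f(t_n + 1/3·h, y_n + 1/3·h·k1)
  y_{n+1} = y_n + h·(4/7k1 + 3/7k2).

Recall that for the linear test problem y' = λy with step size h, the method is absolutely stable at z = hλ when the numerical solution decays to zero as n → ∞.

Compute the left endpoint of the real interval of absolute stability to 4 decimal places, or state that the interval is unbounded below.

Test eqn y'=λy, z=hλ:
  k1=λy_n ⇒ h·k1=z·y_n;  k2=λ(1+1/3z)y_n ⇒ h·k2=z(1+1/3z)y_n
  y_{n+1}/y_n = 1 + 4/7z + 3/7z(1+1/3z) = 1 + z + 1/7z²
  so R(z) = 1 + z + 1/7z².

Solve |R(x)|<1 on ℝ⁻.
x=-1.75: |R|=0.3125
R=1: x+1/7x²=0 ⇒ x=−7=-7.0000; min R=1−1/(4·1/7)=-0.7500>−1
Confirm numerically:
  x=-4.057: |R|=0.70568 <1
  x=-3.142: |R|=0.73169 <1
  x=-3.050: |R|=0.72107 <1
  x=-7.486: |R|=1.51974 >1
  x=-7.389: |R|=1.41062 >1
  x=-7.181: |R|=1.18568 >1
Interval (-7.0000, 0).

left endpoint -7.0000.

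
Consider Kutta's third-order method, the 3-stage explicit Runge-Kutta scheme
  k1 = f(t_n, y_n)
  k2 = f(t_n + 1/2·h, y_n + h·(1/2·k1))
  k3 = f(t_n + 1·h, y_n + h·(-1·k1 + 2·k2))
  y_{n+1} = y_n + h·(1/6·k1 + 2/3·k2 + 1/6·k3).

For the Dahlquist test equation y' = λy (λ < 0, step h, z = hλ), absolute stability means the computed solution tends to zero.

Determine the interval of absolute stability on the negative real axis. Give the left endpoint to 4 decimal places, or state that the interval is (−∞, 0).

Test eqn y'=λy, z=hλ:
  order 3, 3-stage ⇒ R(z)=1+z+z^2/2+z^3/6
  (e.g. R(-0.74)=0.46626, |R|=0.46626)

Need |R(x)|<1, x<0.
x=-0.74: |R|=0.4663
|R(-1.64)|=0.0304 |R(-1.38)|=0.1342 |R(-1.33)|=0.1623
Bisect:
  x_lo=-3.2544 |R|=2.7035  x_hi=-0.0541 |R|=0.9473
  mid=-1.65426 |R|=0.04047 →hi
  mid=-2.45434 |R|=0.90651 →hi
  mid=-2.85437 |R|=1.65663 →lo
  mid=-2.65435 |R|=1.24847 →lo
  mid=-2.55434 |R|=1.06972 →lo
  mid=-2.50434 |R|=0.98623 →hi
  mid=-2.52934 |R|=1.02750 →lo
  ...
  [-2.51293,-2.51274] ⇒ x*=-2.5127
Stable set (-2.5127, 0).

z∈(-2.5127,0).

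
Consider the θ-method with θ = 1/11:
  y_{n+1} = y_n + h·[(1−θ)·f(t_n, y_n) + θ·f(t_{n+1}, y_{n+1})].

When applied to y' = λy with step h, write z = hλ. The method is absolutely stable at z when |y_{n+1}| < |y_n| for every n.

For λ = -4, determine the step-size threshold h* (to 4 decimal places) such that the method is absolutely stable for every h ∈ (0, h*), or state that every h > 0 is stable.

(-2.4444,0); λ=-4 ⇒ h* = (22/9)/4 = 0.6111.

Test eqn y'=λy, z=hλ:
  y_{n+1} = y_n + z·[10/11·y_n + 1/11·y_{n+1}] ⇒ (1 − 1/11z)y_{n+1} = (1 + 10/11z)y_n
  ⇒ R(z) = (1 + 10/11z)/(1 − 1/11z).

Boundary: |R(x)|=1, x<0.
x=-1.78: |R|=0.5321
R=−1: 1+10/11x = −1+1/11x ⇒ -9/11x=2 ⇒ x=2/(-9/11)=-2.4444
Confirm numerically:
  x=-2.013: |R|=0.70161 <1
  x=-1.752: |R|=0.51129 <1
  x=-1.744: |R|=0.50534 <1
  x=-1.558: |R|=0.36471 <1
  x=-2.703: |R|=1.16982 >1
  x=-2.509: |R|=1.04301 >1
So |R|<1 on (-2.4444, 0).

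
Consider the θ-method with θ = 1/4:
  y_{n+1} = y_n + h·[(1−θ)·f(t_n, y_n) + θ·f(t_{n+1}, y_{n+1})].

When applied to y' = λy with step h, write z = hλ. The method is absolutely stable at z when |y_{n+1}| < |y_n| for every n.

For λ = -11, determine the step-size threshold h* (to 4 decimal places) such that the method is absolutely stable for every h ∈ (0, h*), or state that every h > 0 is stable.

Set f=λy, z=hλ:
  y_{n+1} = y_n + z·[3/4·y_n + 1/4·y_{n+1}] ⇒ (1 − 1/4z)y_{n+1} = (1 + 3/4z)y_n
  so R(z) = (1 + 3/4z)/(1 − 1/4z).

Find x<0 with |R(x)|<1.
x=-1.63: |R|=0.1581
R=−1: 1+3/4x = −1+1/4x ⇒ -1/2x=2 ⇒ x=2/(-1/2)=-4.0000
Confirm numerically:
  x=-3.527: |R|=0.87432 <1
  x=-3.236: |R|=0.78883 <1
  x=-1.614: |R|=0.14998 <1
  x=-4.301: |R|=1.07252 >1
  x=-4.251: |R|=1.06084 >1
Stable set (-4.0000, 0).

(-4.0000,0); λ=-11 ⇒ h* = (4)/11 = 0.3636.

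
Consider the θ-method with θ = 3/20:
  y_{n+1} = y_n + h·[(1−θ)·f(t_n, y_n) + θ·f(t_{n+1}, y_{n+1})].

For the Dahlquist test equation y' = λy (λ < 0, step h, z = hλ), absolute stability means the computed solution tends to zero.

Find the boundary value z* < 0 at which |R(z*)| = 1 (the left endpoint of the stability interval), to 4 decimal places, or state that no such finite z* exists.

Test eqn y'=λy, z=hλ:
  y_{n+1} = y_n + z·[17/20·y_n + 3/20·y_{n+1}] ⇒ (1 − 3/20z)y_{n+1} = (1 + 17/20z)y_n
  ⇒ R(z) = (1 + 17/20z)/(1 − 3/20z).

Boundary: |R(x)|=1, x<0.
x=-0.71: |R|=0.3583
R=−1: 1+17/20x = −1+3/20x ⇒ -7/10x=2 ⇒ x=2/(-7/10)=-2.8571
Confirm numerically:
  x=-2.655: |R|=0.89880 <1
  x=-2.627: |R|=0.88444 <1
  x=-2.371: |R|=0.74898 <1
  x=-3.121: |R|=1.12580 >1
  x=-2.953: |R|=1.04650 >1
Interval (-2.8571, 0).

z* = -2.8571.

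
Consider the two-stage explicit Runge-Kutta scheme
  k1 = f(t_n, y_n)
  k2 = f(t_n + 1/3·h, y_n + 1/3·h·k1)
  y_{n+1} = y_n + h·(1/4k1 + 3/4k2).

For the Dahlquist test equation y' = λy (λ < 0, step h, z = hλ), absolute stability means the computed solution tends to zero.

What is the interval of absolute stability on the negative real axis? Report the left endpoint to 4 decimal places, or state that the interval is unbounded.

Set f=λy, z=hλ:
  k1=λy_n ⇒ h·k1=z·y_n;  k2=λ(1+1/3z)y_n ⇒ h·k2=z(1+1/3z)y_n
  y_{n+1}/y_n = 1 + 1/4z + 3/4z(1+1/3z) = 1 + z + 1/4z²
  so R(z) = 1 + z + 1/4z².

Need |R(x)|<1, x<0.
x=-1.21: |R|=0.1560
R=1: x+1/4x²=0 ⇒ x=−4=-4.0000; min R=1−1/(4·1/4)=0.0000>−1
Confirm numerically:
  x=-2.826: |R|=0.17057 <1
  x=-2.733: |R|=0.13432 <1
  x=-1.837: |R|=0.00664 <1
  x=-1.697: |R|=0.02295 <1
  x=-4.520: |R|=1.58760 >1
  x=-4.427: |R|=1.47258 >1
  x=-4.190: |R|=1.19903 >1
Stable set (-4.0000, 0).

(-4.0000, 0).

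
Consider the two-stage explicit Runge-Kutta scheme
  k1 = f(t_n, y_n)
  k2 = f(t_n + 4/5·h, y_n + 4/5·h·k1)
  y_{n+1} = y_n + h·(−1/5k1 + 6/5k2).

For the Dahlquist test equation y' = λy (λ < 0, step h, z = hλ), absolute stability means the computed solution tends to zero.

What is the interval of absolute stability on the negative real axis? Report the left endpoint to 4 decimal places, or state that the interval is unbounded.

Set f=λy, z=hλ:
  k1=λy_n ⇒ h·k1=z·y_n;  k2=λ(1+4/5z)y_n ⇒ h·k2=z(1+4/5z)y_n
  y_{n+1}/y_n = 1 − 1/5z + 6/5z(1+4/5z) = 1 + z + 24/25z²
  R(z) = 1 + z + 24/25z².

Find x<0 with |R(x)|<1.
x=-1.68: |R|=2.0295
R=1: x+24/25x²=0 ⇒ x=−25/24=-1.0417; min R=1−1/(4·24/25)=0.7396>−1
Confirm numerically:
  x=-0.995: |R|=0.95542 <1
  x=-0.957: |R|=0.92222 <1
  x=-0.946: |R|=0.91312 <1
  x=-1.455: |R|=1.57734 >1
  x=-1.170: |R|=1.14414 >1
So |R|<1 on (-1.0417, 0).

z∈(-1.0417,0).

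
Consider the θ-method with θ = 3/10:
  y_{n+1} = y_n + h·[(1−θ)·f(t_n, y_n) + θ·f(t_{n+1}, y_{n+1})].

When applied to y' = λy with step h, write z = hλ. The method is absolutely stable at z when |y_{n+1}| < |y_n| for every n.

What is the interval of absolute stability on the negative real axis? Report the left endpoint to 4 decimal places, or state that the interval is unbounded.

z∈(-5.0000,0).

With y'=λy (z=hλ):
  y_{n+1} = y_n + z·[7/10·y_n + 3/10·y_{n+1}] ⇒ (1 − 3/10z)y_{n+1} = (1 + 7/10z)y_n
  R(z) = (1 + 7/10z)/(1 − 3/10z).

Boundary: |R(x)|=1, x<0.
x=-0.43: |R|=0.6191
R=−1: 1+7/10x = −1+3/10x ⇒ -2/5x=2 ⇒ x=2/(-2/5)=-5.0000
Confirm numerically:
  x=-4.633: |R|=0.93857 <1
  x=-2.479: |R|=0.42169 <1
  x=-2.450: |R|=0.41210 <1
  x=-5.583: |R|=1.08718 >1
  x=-5.441: |R|=1.06701 >1
  x=-5.419: |R|=1.06383 >1
Interval (-5.0000, 0).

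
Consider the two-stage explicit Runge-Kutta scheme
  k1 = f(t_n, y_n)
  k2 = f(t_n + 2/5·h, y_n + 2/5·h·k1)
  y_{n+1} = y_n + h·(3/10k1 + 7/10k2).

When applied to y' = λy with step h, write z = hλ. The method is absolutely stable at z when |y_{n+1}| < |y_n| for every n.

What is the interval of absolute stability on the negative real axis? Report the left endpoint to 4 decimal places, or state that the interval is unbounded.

(-3.5714, 0).

Set f=λy, z=hλ:
  k1=λy_n ⇒ h·k1=z·y_n;  k2=λ(1+2/5z)y_n ⇒ h·k2=z(1+2/5z)y_n
  y_{n+1}/y_n = 1 + 3/10z + 7/10z(1+2/5z) = 1 + z + 7/25z²
  Hence R(z) = 1 + z + 7/25z².

Boundary: |R(x)|=1, x<0.
x=-1.74: |R|=0.1077
R=1: x+7/25x²=0 ⇒ x=−25/7=-3.5714; min R=1−1/(4·7/25)=0.1071>−1
Confirm numerically:
  x=-3.188: |R|=0.65774 <1
  x=-3.125: |R|=0.60938 <1
  x=-2.941: |R|=0.48085 <1
  x=-4.169: |R|=1.69756 >1
  x=-3.759: |R|=1.19742 >1
So |R|<1 on (-3.5714, 0).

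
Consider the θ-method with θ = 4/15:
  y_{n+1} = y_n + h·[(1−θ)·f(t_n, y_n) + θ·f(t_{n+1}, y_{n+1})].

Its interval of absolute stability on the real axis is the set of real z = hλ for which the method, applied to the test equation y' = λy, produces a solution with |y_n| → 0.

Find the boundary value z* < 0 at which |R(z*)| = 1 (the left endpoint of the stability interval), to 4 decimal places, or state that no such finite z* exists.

Set f=λy, z=hλ:
  y_{n+1} = y_n + z·[11/15·y_n + 4/15·y_{n+1}] ⇒ (1 − 4/15z)y_{n+1} = (1 + 11/15z)y_n
  R(z) = (1 + 11/15z)/(1 − 4/15z).

Boundary: |R(x)|=1, x<0.
x=-1.04: |R|=0.1858
R=−1: 1+11/15x = −1+4/15x ⇒ -7/15x=2 ⇒ x=2/(-7/15)=-4.2857
Confirm numerically:
  x=-3.643: |R|=0.84786 <1
  x=-3.057: |R|=0.68411 <1
  x=-2.502: |R|=0.50072 <1
  x=-1.964: |R|=0.28894 <1
  x=-4.709: |R|=1.08757 >1
  x=-4.469: |R|=1.03903 >1
  x=-4.383: |R|=1.02093 >1
Interval (-4.2857, 0).

z* = -4.2857.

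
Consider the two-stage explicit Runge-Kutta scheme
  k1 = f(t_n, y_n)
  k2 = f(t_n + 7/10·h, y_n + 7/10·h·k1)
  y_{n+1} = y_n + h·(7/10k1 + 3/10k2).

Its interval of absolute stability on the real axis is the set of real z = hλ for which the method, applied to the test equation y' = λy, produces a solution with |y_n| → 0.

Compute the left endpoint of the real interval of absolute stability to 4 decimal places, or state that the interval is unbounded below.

z* = -4.7619.

With y'=λy (z=hλ):
  k1=λy_n ⇒ h·k1=z·y_n;  k2=λ(1+7/10z)y_n ⇒ h·k2=z(1+7/10z)y_n
  y_{n+1}/y_n = 1 + 7/10z + 3/10z(1+7/10z) = 1 + z + 21/100z²
  Hence R(z) = 1 + z + 21/100z².

Solve |R(x)|<1 on ℝ⁻.
x=-0.57: |R|=0.4982
R=1: x+21/100x²=0 ⇒ x=−100/21=-4.7619; min R=1−1/(4·21/100)=-0.1905>−1
Confirm numerically:
  x=-3.646: |R|=0.14560 <1
  x=-3.279: |R|=0.02111 <1
  x=-1.987: |R|=0.15788 <1
  x=-5.160: |R|=1.43138 >1
  x=-5.049: |R|=1.30440 >1
  x=-4.902: |R|=1.14422 >1
Stable set (-4.7619, 0).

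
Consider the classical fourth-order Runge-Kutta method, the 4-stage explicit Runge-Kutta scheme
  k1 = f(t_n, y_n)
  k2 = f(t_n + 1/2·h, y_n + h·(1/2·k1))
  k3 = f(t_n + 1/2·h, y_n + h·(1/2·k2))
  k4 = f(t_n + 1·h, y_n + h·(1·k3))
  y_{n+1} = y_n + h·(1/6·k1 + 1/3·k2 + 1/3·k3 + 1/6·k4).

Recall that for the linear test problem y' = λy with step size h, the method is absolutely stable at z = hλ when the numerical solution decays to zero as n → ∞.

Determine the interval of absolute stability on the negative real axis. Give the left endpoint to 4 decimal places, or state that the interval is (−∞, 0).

Test eqn y'=λy, z=hλ:
  order 4, 4-stage ⇒ R(z)=1+z+z^2/2+z^3/6+z^4/24
  (e.g. R(-0.62)=0.53864, |R|=0.53864)

Solve |R(x)|<1 on ℝ⁻.
x=-0.62: |R|=0.5386
|R(-2.2)|=0.4214 |R(-1.81)|=0.2870 |R(-0.65)|=0.5229
Bisect:
  x_lo=-3.5525 |R|=2.9218  x_hi=-0.2165 |R|=0.8053
  mid=-1.88451 |R|=0.30126 →hi
  mid=-2.71853 |R|=0.90391 →hi
  mid=-3.13553 |R|=1.66987 →lo
  mid=-2.92703 |R|=1.23559 →lo
  mid=-2.82278 |R|=1.05800 →lo
  mid=-2.77065 |R|=0.97815 →hi
  mid=-2.79671 |R|=1.01736 →lo
  mid=-2.78368 |R|=0.99758 →hi
  mid=-2.79020 |R|=1.00742 →lo
  mid=-2.78694 |R|=1.00249 →lo
  ...
  [-2.78531,-2.78511] ⇒ x*=-2.7853
Interval (-2.7853, 0).

(-2.7853, 0).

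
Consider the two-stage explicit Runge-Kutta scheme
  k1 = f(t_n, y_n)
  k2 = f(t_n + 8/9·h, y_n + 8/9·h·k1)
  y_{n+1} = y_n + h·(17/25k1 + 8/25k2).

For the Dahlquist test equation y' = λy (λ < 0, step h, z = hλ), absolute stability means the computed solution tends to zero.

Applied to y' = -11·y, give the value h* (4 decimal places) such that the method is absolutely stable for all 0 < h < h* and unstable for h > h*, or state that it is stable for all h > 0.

(-3.5156,0); λ=-11 ⇒ h* = (225/64)/11 = 0.3196.

With y'=λy (z=hλ):
  k1=λy_n ⇒ h·k1=z·y_n;  k2=λ(1+8/9z)y_n ⇒ h·k2=z(1+8/9z)y_n
  y_{n+1}/y_n = 1 + 17/25z + 8/25z(1+8/9z) = 1 + z + 64/225z²
  so R(z) = 1 + z + 64/225z².

Find x<0 with |R(x)|<1.
x=-0.33: |R|=0.7010
R=1: x+64/225x²=0 ⇒ x=−225/64=-3.5156; min R=1−1/(4·64/225)=0.1211>−1
Confirm numerically:
  x=-3.121: |R|=0.64967 <1
  x=-2.881: |R|=0.47993 <1
  x=-2.276: |R|=0.19747 <1
  x=-3.896: |R|=1.42153 >1
  x=-3.723: |R|=1.21961 >1
  x=-3.553: |R|=1.03777 >1
So |R|<1 on (-3.5156, 0).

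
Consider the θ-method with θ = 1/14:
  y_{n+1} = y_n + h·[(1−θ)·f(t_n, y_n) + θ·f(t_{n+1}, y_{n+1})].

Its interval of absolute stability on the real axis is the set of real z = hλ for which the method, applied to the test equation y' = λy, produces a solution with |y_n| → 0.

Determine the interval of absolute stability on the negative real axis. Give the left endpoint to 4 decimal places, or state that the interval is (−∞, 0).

With y'=λy (z=hλ):
  y_{n+1} = y_n + z·[13/14·y_n + 1/14·y_{n+1}] ⇒ (1 − 1/14z)y_{n+1} = (1 + 13/14z)y_n
  ⇒ R(z) = (1 + 13/14z)/(1 − 1/14z).

Find x<0 with |R(x)|<1.
x=-1.8: |R|=0.5949
R=−1: 1+13/14x = −1+1/14x ⇒ -6/7x=2 ⇒ x=2/(-6/7)=-2.3333
Confirm numerically:
  x=-2.179: |R|=0.88553 <1
  x=-1.355: |R|=0.23543 <1
  x=-1.070: |R|=0.00597 <1
  x=-2.547: |R|=1.15495 >1
  x=-2.412: |R|=1.05752 >1
So |R|<1 on (-2.3333, 0).

(-2.3333, 0).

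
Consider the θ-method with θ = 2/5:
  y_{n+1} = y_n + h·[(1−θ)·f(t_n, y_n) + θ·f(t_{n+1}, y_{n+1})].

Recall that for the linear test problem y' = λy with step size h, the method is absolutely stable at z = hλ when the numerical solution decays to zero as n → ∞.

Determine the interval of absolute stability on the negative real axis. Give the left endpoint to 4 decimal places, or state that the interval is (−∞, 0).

z∈(-10.0000,0).

Test eqn y'=λy, z=hλ:
  y_{n+1} = y_n + z·[3/5·y_n + 2/5·y_{n+1}] ⇒ (1 − 2/5z)y_{n+1} = (1 + 3/5z)y_n
  so R(z) = (1 + 3/5z)/(1 − 2/5z).

Solve |R(x)|<1 on ℝ⁻.
x=-0.31: |R|=0.7242
R=−1: 1+3/5x = −1+2/5x ⇒ -1/5x=2 ⇒ x=2/(-1/5)=-10.0000
Confirm numerically:
  x=-7.069: |R|=0.84685 <1
  x=-6.800: |R|=0.82796 <1
  x=-5.297: |R|=0.69841 <1
  x=-4.418: |R|=0.59656 <1
  x=-10.339: |R|=1.01320 >1
  x=-10.189: |R|=1.00745 >1
  x=-10.036: |R|=1.00144 >1
Stable set (-10.0000, 0).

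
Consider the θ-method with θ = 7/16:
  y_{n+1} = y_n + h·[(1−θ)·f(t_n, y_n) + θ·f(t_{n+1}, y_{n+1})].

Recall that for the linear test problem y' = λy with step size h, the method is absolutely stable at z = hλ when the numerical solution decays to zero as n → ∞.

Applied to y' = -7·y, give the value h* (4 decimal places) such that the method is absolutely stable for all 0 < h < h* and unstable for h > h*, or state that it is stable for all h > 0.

(-16.0000,0); λ=-7 ⇒ h* = (16)/7 = 2.2857.

Set f=λy, z=hλ:
  y_{n+1} = y_n + z·[9/16·y_n + 7/16·y_{n+1}] ⇒ (1 − 7/16z)y_{n+1} = (1 + 9/16z)y_n
  R(z) = (1 + 9/16z)/(1 − 7/16z).

Find x<0 with |R(x)|<1.
x=-1.55: |R|=0.0764
R=−1: 1+9/16x = −1+7/16x ⇒ -1/8x=2 ⇒ x=2/(-1/8)=-16.0000
Confirm numerically:
  x=-12.714: |R|=0.93741 <1
  x=-8.043: |R|=0.77989 <1
  x=-7.316: |R|=0.74159 <1
  x=-16.487: |R|=1.00741 >1
  x=-16.444: |R|=1.00677 >1
  x=-16.324: |R|=1.00497 >1
Interval (-16.0000, 0).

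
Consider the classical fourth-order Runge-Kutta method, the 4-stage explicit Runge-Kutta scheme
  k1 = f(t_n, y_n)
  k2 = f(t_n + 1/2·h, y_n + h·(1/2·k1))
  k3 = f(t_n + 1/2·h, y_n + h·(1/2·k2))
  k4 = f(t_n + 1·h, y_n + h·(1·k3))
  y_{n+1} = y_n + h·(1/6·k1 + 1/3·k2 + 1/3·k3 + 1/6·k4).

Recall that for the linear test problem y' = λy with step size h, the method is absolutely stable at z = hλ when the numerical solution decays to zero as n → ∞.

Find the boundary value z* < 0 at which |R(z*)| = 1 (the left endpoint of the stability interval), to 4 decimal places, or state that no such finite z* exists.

z* = -2.7853.

Test eqn y'=λy, z=hλ:
  order 4, 4-stage ⇒ R(z)=1+z+z^2/2+z^3/6+z^4/24
  (e.g. R(-1.74)=0.27773, |R|=0.27773)

Need |R(x)|<1, x<0.
x=-1.74: |R|=0.2777
|R(-2.98)|=1.3355 |R(-2.93)|=1.2410 |R(-1.54)|=0.2714
Bisect:
  x_lo=-3.4434 |R|=2.5382  x_hi=-0.2270 |R|=0.7969
  mid=-1.83522 |R|=0.29127 →hi
  mid=-2.63931 |R|=0.80131 →hi
  mid=-3.04136 |R|=1.45988 →lo
  mid=-2.84034 |R|=1.08621 →lo
  mid=-2.73982 |R|=0.93358 →hi
  mid=-2.79008 |R|=1.00724 →lo
  mid=-2.76495 |R|=0.96976 →hi
  mid=-2.77752 |R|=0.98834 →hi
  mid=-2.78380 |R|=0.99775 →hi
  mid=-2.78694 |R|=1.00248 →lo
  ...
  [-2.78537,-2.78517] ⇒ x*=-2.7853
Stable set (-2.7853, 0).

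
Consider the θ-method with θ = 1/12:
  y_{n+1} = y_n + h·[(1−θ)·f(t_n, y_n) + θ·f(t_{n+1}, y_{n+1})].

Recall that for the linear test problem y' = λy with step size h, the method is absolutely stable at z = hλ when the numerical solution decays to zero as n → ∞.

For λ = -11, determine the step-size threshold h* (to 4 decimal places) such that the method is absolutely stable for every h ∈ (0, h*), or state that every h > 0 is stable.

(-2.4000,0); λ=-11 ⇒ h* = (12/5)/11 = 0.2182.

With y'=λy (z=hλ):
  y_{n+1} = y_n + z·[11/12·y_n + 1/12·y_{n+1}] ⇒ (1 − 1/12z)y_{n+1} = (1 + 11/12z)y_n
  R(z) = (1 + 11/12z)/(1 − 1/12z).

Need |R(x)|<1, x<0.
x=-1.33: |R|=0.1973
R=−1: 1+11/12x = −1+1/12x ⇒ -5/6x=2 ⇒ x=2/(-5/6)=-2.4000
Confirm numerically:
  x=-1.697: |R|=0.48675 <1
  x=-1.669: |R|=0.46521 <1
  x=-1.470: |R|=0.30958 <1
  x=-2.841: |R|=1.29715 >1
  x=-2.779: |R|=1.25644 >1
So |R|<1 on (-2.4000, 0).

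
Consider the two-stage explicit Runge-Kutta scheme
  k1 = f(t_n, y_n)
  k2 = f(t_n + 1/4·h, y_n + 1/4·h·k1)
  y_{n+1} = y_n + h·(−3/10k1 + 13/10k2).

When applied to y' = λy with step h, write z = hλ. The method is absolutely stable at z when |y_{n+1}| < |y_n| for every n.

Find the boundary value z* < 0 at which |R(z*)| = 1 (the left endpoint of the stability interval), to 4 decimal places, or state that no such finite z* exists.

On y'=λy, z=hλ:
  k1=λy_n ⇒ h·k1=z·y_n;  k2=λ(1+1/4z)y_n ⇒ h·k2=z(1+1/4z)y_n
  y_{n+1}/y_n = 1 − 3/10z + 13/10z(1+1/4z) = 1 + z + 13/40z²
  R(z) = 1 + z + 13/40z².

Need |R(x)|<1, x<0.
x=-1.41: |R|=0.2361
R=1: x+13/40x²=0 ⇒ x=−40/13=-3.0769; min R=1−1/(4·13/40)=0.2308>−1
Confirm numerically:
  x=-2.396: |R|=0.46977 <1
  x=-1.709: |R|=0.24022 <1
  x=-1.554: |R|=0.23085 <1
  x=-1.383: |R|=0.23862 <1
  x=-3.581: |R|=1.58666 >1
  x=-3.555: |R|=1.55236 >1
  x=-3.140: |R|=1.06437 >1
Stable set (-3.0769, 0).

z* = -3.0769.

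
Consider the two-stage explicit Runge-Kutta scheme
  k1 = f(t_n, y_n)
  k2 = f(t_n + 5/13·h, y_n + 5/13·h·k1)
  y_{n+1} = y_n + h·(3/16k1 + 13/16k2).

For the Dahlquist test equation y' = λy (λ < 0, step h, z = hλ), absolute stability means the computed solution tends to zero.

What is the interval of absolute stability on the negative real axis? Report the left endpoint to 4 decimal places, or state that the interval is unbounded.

With y'=λy (z=hλ):
  k1=λy_n ⇒ h·k1=z·y_n;  k2=λ(1+5/13z)y_n ⇒ h·k2=z(1+5/13z)y_n
  y_{n+1}/y_n = 1 + 3/16z + 13/16z(1+5/13z) = 1 + z + 5/16z²
  so R(z) = 1 + z + 5/16z².

Solve |R(x)|<1 on ℝ⁻.
x=-1.56: |R|=0.2005
R=1: x+5/16x²=0 ⇒ x=−16/5=-3.2000; min R=1−1/(4·5/16)=0.2000>−1
Confirm numerically:
  x=-2.889: |R|=0.71923 <1
  x=-1.621: |R|=0.20014 <1
  x=-1.491: |R|=0.20371 <1
  x=-3.559: |R|=1.39928 >1
  x=-3.399: |R|=1.21138 >1
  x=-3.346: |R|=1.15266 >1
Interval (-3.2000, 0).

(-3.2000, 0).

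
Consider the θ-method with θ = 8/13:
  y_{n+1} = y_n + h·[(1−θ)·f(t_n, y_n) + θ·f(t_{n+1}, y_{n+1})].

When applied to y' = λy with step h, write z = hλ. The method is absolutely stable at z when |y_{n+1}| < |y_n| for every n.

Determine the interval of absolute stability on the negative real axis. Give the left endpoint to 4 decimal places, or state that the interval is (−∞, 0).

On y'=λy, z=hλ:
  y_{n+1} = y_n + z·[5/13·y_n + 8/13·y_{n+1}] ⇒ (1 − 8/13z)y_{n+1} = (1 + 5/13z)y_n
  so R(z) = (1 + 5/13z)/(1 − 8/13z).

Solve |R(x)|<1 on ℝ⁻.
x=-1.65: |R|=0.1813
x=-2: |R|=0.1034
x=-10: |R|=0.3978
x=-100: |R|=0.5990
θ=8/13≥1/2 ⇒ |1+5/13x|<|1−8/13x| ∀x<0 ⇒ stable on all of ℝ⁻.

(−∞, 0) — no finite endpoint.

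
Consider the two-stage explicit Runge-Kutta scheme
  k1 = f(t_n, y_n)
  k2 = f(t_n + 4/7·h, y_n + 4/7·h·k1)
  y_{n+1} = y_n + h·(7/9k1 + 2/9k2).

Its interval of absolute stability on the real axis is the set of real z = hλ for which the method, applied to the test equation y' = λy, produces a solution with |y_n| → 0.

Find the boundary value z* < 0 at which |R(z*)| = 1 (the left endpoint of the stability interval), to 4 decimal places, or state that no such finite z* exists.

Set f=λy, z=hλ:
  k1=λy_n ⇒ h·k1=z·y_n;  k2=λ(1+4/7z)y_n ⇒ h·k2=z(1+4/7z)y_n
  y_{n+1}/y_n = 1 + 7/9z + 2/9z(1+4/7z) = 1 + z + 8/63z²
  ⇒ R(z) = 1 + z + 8/63z².

Find x<0 with |R(x)|<1.
x=-1.75: |R|=0.3611
R=1: x+8/63x²=0 ⇒ x=−63/8=-7.8750; min R=1−1/(4·8/63)=-0.9688>−1
Confirm numerically:
  x=-4.571: |R|=0.91779 <1
  x=-4.179: |R|=0.96134 <1
  x=-3.298: |R|=0.91682 <1
  x=-8.153: |R|=1.28781 >1
  x=-7.969: |R|=1.09512 >1
  x=-7.902: |R|=1.02709 >1
Stable set (-7.8750, 0).

z* = -7.8750.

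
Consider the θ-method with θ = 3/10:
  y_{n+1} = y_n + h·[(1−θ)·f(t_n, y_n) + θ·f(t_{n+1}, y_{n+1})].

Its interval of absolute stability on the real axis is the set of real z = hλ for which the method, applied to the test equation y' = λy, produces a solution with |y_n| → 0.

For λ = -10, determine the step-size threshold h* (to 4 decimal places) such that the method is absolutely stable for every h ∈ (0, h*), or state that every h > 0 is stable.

(-5.0000,0); λ=-10 ⇒ h* = (5)/10 = 0.5000.

Set f=λy, z=hλ:
  y_{n+1} = y_n + z·[7/10·y_n + 3/10·y_{n+1}] ⇒ (1 − 3/10z)y_{n+1} = (1 + 7/10z)y_n
  ⇒ R(z) = (1 + 7/10z)/(1 − 3/10z).

Solve |R(x)|<1 on ℝ⁻.
x=-1.75: |R|=0.1475
R=−1: 1+7/10x = −1+3/10x ⇒ -2/5x=2 ⇒ x=2/(-2/5)=-5.0000
Confirm numerically:
  x=-4.543: |R|=0.92264 <1
  x=-4.418: |R|=0.89989 <1
  x=-3.802: |R|=0.77614 <1
  x=-5.526: |R|=1.07916 >1
  x=-5.246: |R|=1.03823 >1
  x=-5.122: |R|=1.01924 >1
Interval (-5.0000, 0).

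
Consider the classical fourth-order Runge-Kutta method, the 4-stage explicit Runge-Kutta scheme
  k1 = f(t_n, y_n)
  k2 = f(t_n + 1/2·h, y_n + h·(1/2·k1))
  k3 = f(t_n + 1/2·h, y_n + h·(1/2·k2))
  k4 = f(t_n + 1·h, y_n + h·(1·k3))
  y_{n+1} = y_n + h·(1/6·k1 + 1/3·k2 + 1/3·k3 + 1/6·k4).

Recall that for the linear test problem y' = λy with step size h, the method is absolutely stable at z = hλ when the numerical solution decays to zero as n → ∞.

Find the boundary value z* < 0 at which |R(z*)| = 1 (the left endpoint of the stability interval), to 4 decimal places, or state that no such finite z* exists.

Set f=λy, z=hλ:
  order 4, 4-stage ⇒ R(z)=1+z+z^2/2+z^3/6+z^4/24
  (e.g. R(-0.97)=0.38523, |R|=0.38523)

Find x<0 with |R(x)|<1.
x=-0.97: |R|=0.3852
|R(-2.89)|=1.1697 |R(-2.69)|=0.8656 |R(-0.73)|=0.4834
Bisect:
  x_lo=-3.3242 |R|=2.1667  x_hi=-0.3228 |R|=0.7242
  mid=-1.82351 |R|=0.28920 →hi
  mid=-2.57388 |R|=0.72531 →hi
  mid=-2.94906 |R|=1.27632 →lo
  mid=-2.76147 |R|=0.96467 →hi
  mid=-2.85526 |R|=1.11072 →lo
  mid=-2.80837 |R|=1.03535 →lo
  mid=-2.78492 |R|=0.99943 →hi
  ...
  [-2.78547,-2.78528] ⇒ x*=-2.7853
So |R|<1 on (-2.7853, 0).

z* = -2.7853.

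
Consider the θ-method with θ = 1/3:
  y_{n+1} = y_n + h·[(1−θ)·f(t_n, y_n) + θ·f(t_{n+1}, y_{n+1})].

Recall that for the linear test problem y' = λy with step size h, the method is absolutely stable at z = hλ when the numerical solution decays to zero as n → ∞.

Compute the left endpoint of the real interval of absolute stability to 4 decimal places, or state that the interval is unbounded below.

On y'=λy, z=hλ:
  y_{n+1} = y_n + z·[2/3·y_n + 1/3·y_{n+1}] ⇒ (1 − 1/3z)y_{n+1} = (1 + 2/3z)y_n
  so R(z) = (1 + 2/3z)/(1 − 1/3z).

Boundary: |R(x)|=1, x<0.
x=-1.08: |R|=0.2059
R=−1: 1+2/3x = −1+1/3x ⇒ -1/3x=2 ⇒ x=2/(-1/3)=-6.0000
Confirm numerically:
  x=-4.015: |R|=0.71703 <1
  x=-3.139: |R|=0.53396 <1
  x=-2.799: |R|=0.44801 <1
  x=-6.588: |R|=1.06133 >1
  x=-6.490: |R|=1.05163 >1
So |R|<1 on (-6.0000, 0).

left endpoint -6.0000.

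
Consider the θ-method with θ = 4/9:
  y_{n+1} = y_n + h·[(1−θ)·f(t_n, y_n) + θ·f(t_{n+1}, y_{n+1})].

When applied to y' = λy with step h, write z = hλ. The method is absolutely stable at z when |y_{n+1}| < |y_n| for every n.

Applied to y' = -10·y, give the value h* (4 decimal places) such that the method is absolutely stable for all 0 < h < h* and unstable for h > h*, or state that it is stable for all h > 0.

Test eqn y'=λy, z=hλ:
  y_{n+1} = y_n + z·[5/9·y_n + 4/9·y_{n+1}] ⇒ (1 − 4/9z)y_{n+1} = (1 + 5/9z)y_n
  R(z) = (1 + 5/9z)/(1 − 4/9z).

Find x<0 with |R(x)|<1.
x=-0.45: |R|=0.6250
R=−1: 1+5/9x = −1+4/9x ⇒ -1/9x=2 ⇒ x=2/(-1/9)=-18.0000
Confirm numerically:
  x=-15.953: |R|=0.97189 <1
  x=-14.032: |R|=0.93907 <1
  x=-13.716: |R|=0.93292 <1
  x=-7.225: |R|=0.71570 <1
  x=-18.232: |R|=1.00283 >1
  x=-18.080: |R|=1.00098 >1
  x=-18.058: |R|=1.00071 >1
So |R|<1 on (-18.0000, 0).

(-18.0000,0); λ=-10 ⇒ h* = (18)/10 = 1.8000.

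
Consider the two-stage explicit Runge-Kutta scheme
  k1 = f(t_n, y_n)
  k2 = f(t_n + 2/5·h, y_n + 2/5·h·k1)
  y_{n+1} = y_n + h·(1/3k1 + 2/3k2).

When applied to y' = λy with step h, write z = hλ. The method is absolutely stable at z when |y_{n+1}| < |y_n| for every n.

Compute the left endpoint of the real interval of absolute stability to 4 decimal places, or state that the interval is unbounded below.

left endpoint -3.7500.

Test eqn y'=λy, z=hλ:
  k1=λy_n ⇒ h·k1=z·y_n;  k2=λ(1+2/5z)y_n ⇒ h·k2=z(1+2/5z)y_n
  y_{n+1}/y_n = 1 + 1/3z + 2/3z(1+2/5z) = 1 + z + 4/15z²
  ⇒ R(z) = 1 + z + 4/15z².

Solve |R(x)|<1 on ℝ⁻.
x=-0.53: |R|=0.5449
R=1: x+4/15x²=0 ⇒ x=−15/4=-3.7500; min R=1−1/(4·4/15)=0.0625>−1
Confirm numerically:
  x=-3.107: |R|=0.46725 <1
  x=-2.993: |R|=0.39581 <1
  x=-2.300: |R|=0.11067 <1
  x=-3.951: |R|=1.21177 >1
  x=-3.808: |R|=1.05890 >1
Interval (-3.7500, 0).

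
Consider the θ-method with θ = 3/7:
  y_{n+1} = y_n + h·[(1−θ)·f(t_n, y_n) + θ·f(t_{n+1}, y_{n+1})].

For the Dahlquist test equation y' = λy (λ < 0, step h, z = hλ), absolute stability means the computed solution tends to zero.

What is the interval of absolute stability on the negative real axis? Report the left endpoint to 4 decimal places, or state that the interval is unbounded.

(-14.0000, 0).

On y'=λy, z=hλ:
  y_{n+1} = y_n + z·[4/7·y_n + 3/7·y_{n+1}] ⇒ (1 − 3/7z)y_{n+1} = (1 + 4/7z)y_n
  R(z) = (1 + 4/7z)/(1 − 3/7z).

Solve |R(x)|<1 on ℝ⁻.
x=-1.28: |R|=0.1734
R=−1: 1+4/7x = −1+3/7x ⇒ -1/7x=2 ⇒ x=2/(-1/7)=-14.0000
Confirm numerically:
  x=-13.565: |R|=0.99088 <1
  x=-12.408: |R|=0.96400 <1
  x=-9.953: |R|=0.89020 <1
  x=-6.956: |R|=0.74724 <1
  x=-14.430: |R|=1.00855 >1
  x=-14.217: |R|=1.00437 >1
Interval (-14.0000, 0).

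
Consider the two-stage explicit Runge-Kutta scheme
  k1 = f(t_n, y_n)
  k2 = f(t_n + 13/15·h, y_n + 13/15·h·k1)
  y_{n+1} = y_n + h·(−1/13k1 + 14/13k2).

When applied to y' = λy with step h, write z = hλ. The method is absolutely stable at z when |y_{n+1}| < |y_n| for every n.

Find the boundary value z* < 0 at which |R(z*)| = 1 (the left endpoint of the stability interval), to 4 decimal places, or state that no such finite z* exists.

left endpoint -1.0714.

On y'=λy, z=hλ:
  k1=λy_n ⇒ h·k1=z·y_n;  k2=λ(1+13/15z)y_n ⇒ h·k2=z(1+13/15z)y_n
  y_{n+1}/y_n = 1 − 1/13z + 14/13z(1+13/15z) = 1 + z + 14/15z²
  R(z) = 1 + z + 14/15z².

Solve |R(x)|<1 on ℝ⁻.
x=-1.69: |R|=1.9757
R=1: x+14/15x²=0 ⇒ x=−15/14=-1.0714; min R=1−1/(4·14/15)=0.7321>−1
Confirm numerically:
  x=-0.987: |R|=0.92222 <1
  x=-0.841: |R|=0.81913 <1
  x=-0.825: |R|=0.81025 <1
  x=-0.558: |R|=0.73261 <1
  x=-1.579: |R|=1.74802 >1
  x=-1.445: |R|=1.50382 >1
So |R|<1 on (-1.0714, 0).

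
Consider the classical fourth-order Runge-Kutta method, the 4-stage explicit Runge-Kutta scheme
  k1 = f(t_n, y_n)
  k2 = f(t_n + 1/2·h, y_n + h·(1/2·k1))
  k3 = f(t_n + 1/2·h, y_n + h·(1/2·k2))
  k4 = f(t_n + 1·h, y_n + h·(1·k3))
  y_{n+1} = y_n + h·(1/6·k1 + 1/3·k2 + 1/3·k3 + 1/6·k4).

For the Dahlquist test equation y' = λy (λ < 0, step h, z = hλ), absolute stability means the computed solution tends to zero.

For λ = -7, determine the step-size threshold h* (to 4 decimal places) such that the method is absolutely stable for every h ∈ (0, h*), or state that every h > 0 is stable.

(-2.7853,0); λ=-7 ⇒ h* = 0.3979.

With y'=λy (z=hλ):
  order 4, 4-stage ⇒ R(z)=1+z+z^2/2+z^3/6+z^4/24
  (e.g. R(-1.29)=0.29965, |R|=0.29965)

Find x<0 with |R(x)|<1.
x=-1.29: |R|=0.2997
|R(-1.96)|=0.3208 |R(-1.26)|=0.3054 |R(-0.59)|=0.5549
Bisect:
  x_lo=-3.5511 |R|=2.9166  x_hi=-0.1587 |R|=0.8533
  mid=-1.85490 |R|=0.29500 →hi
  mid=-2.70302 |R|=0.88287 →hi
  mid=-3.12707 |R|=1.65003 →lo
  mid=-2.91504 |R|=1.21391 →lo
  mid=-2.80903 |R|=1.03638 →lo
  mid=-2.75602 |R|=0.95676 →hi
  mid=-2.78253 |R|=0.99584 →hi
  mid=-2.79578 |R|=1.01592 →lo
  mid=-2.78915 |R|=1.00583 →lo
  mid=-2.78584 |R|=1.00082 →lo
  ...
  [-2.78543,-2.78522] ⇒ x*=-2.7853
Stable set (-2.7853, 0).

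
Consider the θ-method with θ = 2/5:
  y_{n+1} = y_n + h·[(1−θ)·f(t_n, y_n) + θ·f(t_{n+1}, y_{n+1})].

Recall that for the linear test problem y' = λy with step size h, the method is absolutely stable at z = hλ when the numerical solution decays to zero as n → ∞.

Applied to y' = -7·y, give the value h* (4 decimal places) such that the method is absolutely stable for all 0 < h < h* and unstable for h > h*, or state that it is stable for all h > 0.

(-10.0000,0); λ=-7 ⇒ h* = (10)/7 = 1.4286.

Set f=λy, z=hλ:
  y_{n+1} = y_n + z·[3/5·y_n + 2/5·y_{n+1}] ⇒ (1 − 2/5z)y_{n+1} = (1 + 3/5z)y_n
  R(z) = (1 + 3/5z)/(1 − 2/5z).

Solve |R(x)|<1 on ℝ⁻.
x=-0.48: |R|=0.5973
R=−1: 1+3/5x = −1+2/5x ⇒ -1/5x=2 ⇒ x=2/(-1/5)=-10.0000
Confirm numerically:
  x=-7.763: |R|=0.89102 <1
  x=-7.379: |R|=0.86734 <1
  x=-7.215: |R|=0.85666 <1
  x=-6.903: |R|=0.83532 <1
  x=-10.425: |R|=1.01644 >1
  x=-10.414: |R|=1.01603 >1
  x=-10.175: |R|=1.00690 >1
Interval (-10.0000, 0).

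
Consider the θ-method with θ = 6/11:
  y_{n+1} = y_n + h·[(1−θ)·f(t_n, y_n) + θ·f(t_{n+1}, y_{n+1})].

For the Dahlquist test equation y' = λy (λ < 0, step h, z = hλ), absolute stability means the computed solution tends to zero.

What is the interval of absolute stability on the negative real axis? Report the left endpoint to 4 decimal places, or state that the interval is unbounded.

interval (−∞, 0).

Test eqn y'=λy, z=hλ:
  y_{n+1} = y_n + z·[5/11·y_n + 6/11·y_{n+1}] ⇒ (1 − 6/11z)y_{n+1} = (1 + 5/11z)y_n
  Hence R(z) = (1 + 5/11z)/(1 − 6/11z).

Need |R(x)|<1, x<0.
x=-1.01: |R|=0.3488
x=-2: |R|=0.0435
x=-10: |R|=0.5493
x=-100: |R|=0.8003
θ=6/11≥1/2 ⇒ |1+5/11x|<|1−6/11x| ∀x<0 ⇒ unbounded interval.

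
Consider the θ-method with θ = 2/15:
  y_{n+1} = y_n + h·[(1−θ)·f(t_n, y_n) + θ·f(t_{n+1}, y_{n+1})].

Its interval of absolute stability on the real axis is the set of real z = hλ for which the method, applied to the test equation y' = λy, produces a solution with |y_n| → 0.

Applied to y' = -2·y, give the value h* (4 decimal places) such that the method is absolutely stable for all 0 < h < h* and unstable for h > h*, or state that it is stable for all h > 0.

Set f=λy, z=hλ:
  y_{n+1} = y_n + z·[13/15·y_n + 2/15·y_{n+1}] ⇒ (1 − 2/15z)y_{n+1} = (1 + 13/15z)y_n
  ⇒ R(z) = (1 + 13/15z)/(1 − 2/15z).

Need |R(x)|<1, x<0.
x=-1.54: |R|=0.2777
R=−1: 1+13/15x = −1+2/15x ⇒ -11/15x=2 ⇒ x=2/(-11/15)=-2.7273
Confirm numerically:
  x=-2.532: |R|=0.89294 <1
  x=-2.297: |R|=0.75845 <1
  x=-2.269: |R|=0.74199 <1
  x=-1.563: |R|=0.29345 <1
  x=-3.012: |R|=1.14897 >1
  x=-2.970: |R|=1.12751 >1
So |R|<1 on (-2.7273, 0).

(-2.7273,0); λ=-2 ⇒ h* = (30/11)/2 = 1.3636.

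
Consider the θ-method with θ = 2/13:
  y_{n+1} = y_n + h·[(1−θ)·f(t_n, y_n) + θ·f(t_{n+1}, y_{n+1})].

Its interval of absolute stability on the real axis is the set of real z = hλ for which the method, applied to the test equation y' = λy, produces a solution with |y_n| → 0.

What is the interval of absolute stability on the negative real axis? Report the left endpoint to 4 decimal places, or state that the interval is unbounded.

On y'=λy, z=hλ:
  y_{n+1} = y_n + z·[11/13·y_n + 2/13·y_{n+1}] ⇒ (1 − 2/13z)y_{n+1} = (1 + 11/13z)y_n
  Hence R(z) = (1 + 11/13z)/(1 − 2/13z).

Find x<0 with |R(x)|<1.
x=-0.47: |R|=0.5617
R=−1: 1+11/13x = −1+2/13x ⇒ -9/13x=2 ⇒ x=2/(-9/13)=-2.8889
Confirm numerically:
  x=-2.679: |R|=0.89710 <1
  x=-1.846: |R|=0.43769 <1
  x=-1.417: |R|=0.16338 <1
  x=-1.414: |R|=0.16136 <1
  x=-3.489: |R|=1.27035 >1
  x=-3.076: |R|=1.08793 >1
So |R|<1 on (-2.8889, 0).

z∈(-2.8889,0).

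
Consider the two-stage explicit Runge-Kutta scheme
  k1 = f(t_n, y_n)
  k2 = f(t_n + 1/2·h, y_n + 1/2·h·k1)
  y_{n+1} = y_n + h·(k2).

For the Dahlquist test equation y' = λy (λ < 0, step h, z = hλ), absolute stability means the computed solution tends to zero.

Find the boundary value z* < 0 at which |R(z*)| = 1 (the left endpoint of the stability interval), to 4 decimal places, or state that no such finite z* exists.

z* = -2.0000.

Test eqn y'=λy, z=hλ:
  k1=λy_n ⇒ h·k1=z·y_n;  k2=λ(1+1/2z)y_n ⇒ h·k2=z(1+1/2z)y_n
  y_{n+1}/y_n = 1 + z(1+1/2z) = 1 + z + 1/2z²
  Hence R(z) = 1 + z + 1/2z².

Need |R(x)|<1, x<0.
x=-1.07: |R|=0.5025
R=1: x+1/2x²=0 ⇒ x=−2=-2.0000; min R=1−1/(4·1/2)=0.5000>−1
Confirm numerically:
  x=-1.710: |R|=0.75205 <1
  x=-1.247: |R|=0.53050 <1
  x=-1.057: |R|=0.50162 <1
  x=-2.400: |R|=1.48000 >1
  x=-2.323: |R|=1.37516 >1
  x=-2.115: |R|=1.12161 >1
Stable set (-2.0000, 0).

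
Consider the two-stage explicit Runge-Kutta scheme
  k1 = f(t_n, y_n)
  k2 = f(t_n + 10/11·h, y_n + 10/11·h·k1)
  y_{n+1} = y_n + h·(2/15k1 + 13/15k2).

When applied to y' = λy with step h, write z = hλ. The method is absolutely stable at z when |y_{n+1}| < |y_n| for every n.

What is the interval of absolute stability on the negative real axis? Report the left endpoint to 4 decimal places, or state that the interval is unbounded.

Test eqn y'=λy, z=hλ:
  k1=λy_n ⇒ h·k1=z·y_n;  k2=λ(1+10/11z)y_n ⇒ h·k2=z(1+10/11z)y_n
  y_{n+1}/y_n = 1 + 2/15z + 13/15z(1+10/11z) = 1 + z + 26/33z²
  so R(z) = 1 + z + 26/33z².

Boundary: |R(x)|=1, x<0.
x=-1.74: |R|=1.6454
R=1: x+26/33x²=0 ⇒ x=−33/26=-1.2692; min R=1−1/(4·26/33)=0.6827>−1
Confirm numerically:
  x=-1.157: |R|=0.89769 <1
  x=-1.102: |R|=0.85480 <1
  x=-0.783: |R|=0.70004 <1
  x=-0.642: |R|=0.68274 <1
  x=-1.508: |R|=1.28369 >1
  x=-1.398: |R|=1.14183 >1
So |R|<1 on (-1.2692, 0).

z∈(-1.2692,0).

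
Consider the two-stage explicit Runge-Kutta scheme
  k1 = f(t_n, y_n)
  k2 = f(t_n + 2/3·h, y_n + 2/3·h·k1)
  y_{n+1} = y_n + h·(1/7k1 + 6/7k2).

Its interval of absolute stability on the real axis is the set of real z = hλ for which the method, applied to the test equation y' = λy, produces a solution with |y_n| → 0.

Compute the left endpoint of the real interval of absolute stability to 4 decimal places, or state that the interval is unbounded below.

z* = -1.7500.

With y'=λy (z=hλ):
  k1=λy_n ⇒ h·k1=z·y_n;  k2=λ(1+2/3z)y_n ⇒ h·k2=z(1+2/3z)y_n
  y_{n+1}/y_n = 1 + 1/7z + 6/7z(1+2/3z) = 1 + z + 4/7z²
  Hence R(z) = 1 + z + 4/7z².

Solve |R(x)|<1 on ℝ⁻.
x=-1.53: |R|=0.8077
R=1: x+4/7x²=0 ⇒ x=−7/4=-1.7500; min R=1−1/(4·4/7)=0.5625>−1
Confirm numerically:
  x=-1.662: |R|=0.91643 <1
  x=-1.502: |R|=0.78715 <1
  x=-2.299: |R|=1.72123 >1
  x=-2.137: |R|=1.47258 >1
  x=-1.950: |R|=1.22286 >1
Stable set (-1.7500, 0).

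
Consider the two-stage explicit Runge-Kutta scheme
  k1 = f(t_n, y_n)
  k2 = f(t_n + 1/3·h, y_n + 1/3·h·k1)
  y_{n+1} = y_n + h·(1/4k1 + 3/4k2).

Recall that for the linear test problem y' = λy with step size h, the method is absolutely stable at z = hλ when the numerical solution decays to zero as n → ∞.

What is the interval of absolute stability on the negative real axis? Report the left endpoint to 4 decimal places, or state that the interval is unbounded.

z∈(-4.0000,0).

Set f=λy, z=hλ:
  k1=λy_n ⇒ h·k1=z·y_n;  k2=λ(1+1/3z)y_n ⇒ h·k2=z(1+1/3z)y_n
  y_{n+1}/y_n = 1 + 1/4z + 3/4z(1+1/3z) = 1 + z + 1/4z²
  ⇒ R(z) = 1 + z + 1/4z².

Boundary: |R(x)|=1, x<0.
x=-0.85: |R|=0.3306
R=1: x+1/4x²=0 ⇒ x=−4=-4.0000; min R=1−1/(4·1/4)=0.0000>−1
Confirm numerically:
  x=-3.839: |R|=0.84548 <1
  x=-3.459: |R|=0.53217 <1
  x=-3.134: |R|=0.32149 <1
  x=-2.389: |R|=0.03783 <1
  x=-4.517: |R|=1.58382 >1
  x=-4.152: |R|=1.15778 >1
  x=-4.045: |R|=1.04551 >1
Interval (-4.0000, 0).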